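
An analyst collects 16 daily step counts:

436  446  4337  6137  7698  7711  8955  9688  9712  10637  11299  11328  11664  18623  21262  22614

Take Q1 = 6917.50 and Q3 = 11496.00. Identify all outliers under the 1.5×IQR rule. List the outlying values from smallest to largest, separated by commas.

18623, 21262, 22614

IQR = Q3 − Q1 = 11496.00 − 6917.50 = 4578.50.
Lower fence = Q1 − 1.5·IQR = 6917.50 − 6867.75 = 49.75.
Upper fence = Q3 + 1.5·IQR = 11496.00 + 6867.75 = 18363.75.
18623 > 18363.75 → outlier.
21262 > 18363.75 → outlier.
22614 > 18363.75 → outlier.
All remaining values lie within [49.75, 18363.75].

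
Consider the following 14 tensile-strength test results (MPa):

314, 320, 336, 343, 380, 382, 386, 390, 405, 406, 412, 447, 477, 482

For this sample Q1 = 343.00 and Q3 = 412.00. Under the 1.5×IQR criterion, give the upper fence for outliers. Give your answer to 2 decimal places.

515.50

IQR = Q3 − Q1 = 412.00 − 343.00 = 69.00.
Lower fence = Q1 − 1.5·IQR = 343.00 − 103.50 = 239.50.
Upper fence = Q3 + 1.5·IQR = 412.00 + 103.50 = 515.50.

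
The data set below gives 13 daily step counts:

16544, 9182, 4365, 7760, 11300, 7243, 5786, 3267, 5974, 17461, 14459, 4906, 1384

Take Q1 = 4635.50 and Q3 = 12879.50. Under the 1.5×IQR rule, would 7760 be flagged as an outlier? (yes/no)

IQR = Q3 − Q1 = 12879.50 − 4635.50 = 8244.00.
Lower fence = Q1 − 1.5·IQR = 4635.50 − 12366.00 = -7730.50.
Upper fence = Q3 + 1.5·IQR = 12879.50 + 12366.00 = 25245.50.
7760 lies within [-7730.50, 25245.50].

no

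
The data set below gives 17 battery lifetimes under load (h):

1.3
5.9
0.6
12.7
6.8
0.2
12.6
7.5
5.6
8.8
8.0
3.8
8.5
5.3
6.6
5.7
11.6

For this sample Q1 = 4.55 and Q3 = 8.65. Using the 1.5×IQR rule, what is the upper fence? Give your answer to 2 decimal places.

IQR = Q3 − Q1 = 8.65 − 4.55 = 4.10.
Lower fence = Q1 − 1.5·IQR = 4.55 − 6.15 = -1.60.
Upper fence = Q3 + 1.5·IQR = 8.65 + 6.15 = 14.80.

14.80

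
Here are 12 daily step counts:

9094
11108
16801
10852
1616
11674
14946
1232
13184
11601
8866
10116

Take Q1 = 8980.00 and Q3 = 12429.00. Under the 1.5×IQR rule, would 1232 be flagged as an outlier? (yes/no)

IQR = Q3 − Q1 = 12429.00 − 8980.00 = 3449.00.
Lower fence = Q1 − 1.5·IQR = 8980.00 − 5173.50 = 3806.50.
Upper fence = Q3 + 1.5·IQR = 12429.00 + 5173.50 = 17602.50.
1232 lies below the lower fence.

yes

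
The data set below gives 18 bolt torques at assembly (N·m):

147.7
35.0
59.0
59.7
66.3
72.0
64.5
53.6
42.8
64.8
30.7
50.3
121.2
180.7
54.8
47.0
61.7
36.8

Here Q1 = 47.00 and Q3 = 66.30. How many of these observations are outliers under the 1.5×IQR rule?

IQR = 19.30; fences at 47.00 − 28.95 = 18.05 and 66.30 + 28.95 = 95.25.
Outside the cutoffs: 121.2, 147.7, 180.7.

3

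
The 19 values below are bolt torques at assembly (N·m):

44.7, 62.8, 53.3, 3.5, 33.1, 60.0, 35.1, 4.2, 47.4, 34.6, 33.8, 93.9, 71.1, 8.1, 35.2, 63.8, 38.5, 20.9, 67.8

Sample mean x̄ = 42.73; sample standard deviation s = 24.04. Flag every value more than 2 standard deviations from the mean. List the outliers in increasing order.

Cutoffs at x̄ ± 2s: 42.73 ± 2·24.04 = [-5.35, 90.81].
93.9: z = 2.13, |z| > 2 → outlier.
Every other value lies within [-5.35, 90.81].

93.9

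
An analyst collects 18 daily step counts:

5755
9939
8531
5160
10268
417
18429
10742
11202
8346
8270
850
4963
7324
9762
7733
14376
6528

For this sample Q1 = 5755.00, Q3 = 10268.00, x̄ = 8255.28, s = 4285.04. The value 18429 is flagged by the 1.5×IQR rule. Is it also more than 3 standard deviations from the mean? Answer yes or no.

z = (18429 − 8255.28) / 4285.04 = 2.37.
|z| = 2.37 ≤ 3.

no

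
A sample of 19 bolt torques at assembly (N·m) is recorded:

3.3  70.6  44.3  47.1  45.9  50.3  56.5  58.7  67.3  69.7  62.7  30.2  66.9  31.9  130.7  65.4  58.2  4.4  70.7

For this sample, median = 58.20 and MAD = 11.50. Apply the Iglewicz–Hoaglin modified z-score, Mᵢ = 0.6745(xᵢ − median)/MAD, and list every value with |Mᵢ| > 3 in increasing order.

3.3, 4.4, 130.7

|Mᵢ| > 3 ⇔ |xᵢ − 58.20| > 3·11.50/0.6745 = 51.15.
So outliers lie outside [7.05, 109.35].
3.3: M = -3.22 → outlier.
4.4: M = -3.16 → outlier.
130.7: M = 4.25 → outlier.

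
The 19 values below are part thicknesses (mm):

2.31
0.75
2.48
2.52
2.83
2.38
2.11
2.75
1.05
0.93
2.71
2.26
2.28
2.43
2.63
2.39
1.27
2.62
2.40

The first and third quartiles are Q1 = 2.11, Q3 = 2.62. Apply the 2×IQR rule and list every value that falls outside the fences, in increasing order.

0.75, 0.93, 1.05

IQR = Q3 − Q1 = 2.62 − 2.11 = 0.51.
Lower fence = Q1 − 2·IQR = 2.11 − 1.02 = 1.09.
Upper fence = Q3 + 2·IQR = 2.62 + 1.02 = 3.64.
0.75 < 1.09 → outlier.
0.93 < 1.09 → outlier.
1.05 < 1.09 → outlier.
All remaining values lie within [1.09, 3.64].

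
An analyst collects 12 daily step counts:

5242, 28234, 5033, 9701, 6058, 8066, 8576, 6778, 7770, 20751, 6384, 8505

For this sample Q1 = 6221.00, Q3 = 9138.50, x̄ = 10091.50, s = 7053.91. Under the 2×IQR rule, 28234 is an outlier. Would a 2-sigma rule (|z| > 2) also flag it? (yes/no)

z = (28234 − 10091.50) / 7053.91 = 2.57.
|z| = 2.57 > 2.

yes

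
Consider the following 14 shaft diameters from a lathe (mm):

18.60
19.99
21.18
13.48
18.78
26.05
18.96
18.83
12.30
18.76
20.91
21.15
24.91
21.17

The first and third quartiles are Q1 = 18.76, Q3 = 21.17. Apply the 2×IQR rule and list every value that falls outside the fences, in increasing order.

12.30, 13.48, 26.05

IQR = Q3 − Q1 = 21.17 − 18.76 = 2.41.
Lower fence = Q1 − 2·IQR = 18.76 − 4.82 = 13.94.
Upper fence = Q3 + 2·IQR = 21.17 + 4.82 = 25.99.
12.30 < 13.94 → outlier.
13.48 < 13.94 → outlier.
26.05 > 25.99 → outlier.
All remaining values lie within [13.94, 25.99].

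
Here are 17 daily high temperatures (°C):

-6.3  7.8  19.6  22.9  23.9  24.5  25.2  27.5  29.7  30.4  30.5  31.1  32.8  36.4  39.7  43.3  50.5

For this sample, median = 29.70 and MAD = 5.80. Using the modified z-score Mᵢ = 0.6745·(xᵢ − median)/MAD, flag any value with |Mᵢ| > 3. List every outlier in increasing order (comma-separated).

|Mᵢ| > 3 ⇔ |xᵢ − 29.70| > 3·5.80/0.6745 = 25.80.
So outliers lie outside [3.90, 55.50].
-6.3: M = -4.19 → outlier.

-6.3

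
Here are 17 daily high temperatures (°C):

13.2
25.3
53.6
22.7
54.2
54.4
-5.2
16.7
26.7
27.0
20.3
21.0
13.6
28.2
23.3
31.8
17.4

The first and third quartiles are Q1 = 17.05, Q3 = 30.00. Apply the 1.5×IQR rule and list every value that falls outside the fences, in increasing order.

IQR = Q3 − Q1 = 30.00 − 17.05 = 12.95.
Lower fence = Q1 − 1.5·IQR = 17.05 − 19.425 = -2.375.
Upper fence = Q3 + 1.5·IQR = 30.00 + 19.425 = 49.425.
-5.2 < -2.375 → outlier.
53.6 > 49.425 → outlier.
54.2 > 49.425 → outlier.
54.4 > 49.425 → outlier.
All remaining values lie within [-2.375, 49.425].

-5.2, 53.6, 54.2, 54.4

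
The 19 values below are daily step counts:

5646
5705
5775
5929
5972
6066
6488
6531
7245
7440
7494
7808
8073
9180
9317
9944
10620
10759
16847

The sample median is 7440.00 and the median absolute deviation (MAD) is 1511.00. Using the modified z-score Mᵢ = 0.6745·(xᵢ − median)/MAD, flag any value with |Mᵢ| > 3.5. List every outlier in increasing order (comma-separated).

|Mᵢ| > 3.5 ⇔ |xᵢ − 7440.00| > 3.5·1511.00/0.6745 = 7840.62.
So outliers lie outside [-400.62, 15280.62].
16847: M = 4.20 → outlier.

16847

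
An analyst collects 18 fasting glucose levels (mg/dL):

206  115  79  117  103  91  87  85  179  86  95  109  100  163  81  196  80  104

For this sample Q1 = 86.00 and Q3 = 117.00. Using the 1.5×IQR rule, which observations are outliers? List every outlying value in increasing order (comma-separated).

IQR = Q3 − Q1 = 117.00 − 86.00 = 31.00.
Lower fence = Q1 − 1.5·IQR = 86.00 − 46.50 = 39.50.
Upper fence = Q3 + 1.5·IQR = 117.00 + 46.50 = 163.50.
179 > 163.50 → outlier.
196 > 163.50 → outlier.
206 > 163.50 → outlier.
All remaining values lie within [39.50, 163.50].

179, 196, 206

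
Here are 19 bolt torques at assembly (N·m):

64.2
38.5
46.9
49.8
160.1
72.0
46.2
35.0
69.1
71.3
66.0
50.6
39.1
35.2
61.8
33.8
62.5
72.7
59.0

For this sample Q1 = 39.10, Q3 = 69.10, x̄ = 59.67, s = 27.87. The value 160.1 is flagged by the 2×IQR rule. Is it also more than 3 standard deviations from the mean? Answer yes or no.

z = (160.1 − 59.67) / 27.87 = 3.60.
|z| = 3.60 > 3.

yes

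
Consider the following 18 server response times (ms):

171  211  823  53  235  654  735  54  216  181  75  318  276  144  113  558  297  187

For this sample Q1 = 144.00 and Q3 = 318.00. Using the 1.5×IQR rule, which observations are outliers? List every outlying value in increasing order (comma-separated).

IQR = Q3 − Q1 = 318.00 − 144.00 = 174.00.
Lower fence = Q1 − 1.5·IQR = 144.00 − 261.00 = -117.00.
Upper fence = Q3 + 1.5·IQR = 318.00 + 261.00 = 579.00.
654 > 579.00 → outlier.
735 > 579.00 → outlier.
823 > 579.00 → outlier.
All remaining values lie within [-117.00, 579.00].

654, 735, 823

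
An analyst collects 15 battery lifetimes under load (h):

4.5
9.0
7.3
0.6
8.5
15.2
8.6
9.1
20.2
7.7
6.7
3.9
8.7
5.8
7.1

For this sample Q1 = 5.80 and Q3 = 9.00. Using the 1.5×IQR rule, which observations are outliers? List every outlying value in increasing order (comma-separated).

0.6, 15.2, 20.2

IQR = Q3 − Q1 = 9.00 − 5.80 = 3.20.
Lower fence = Q1 − 1.5·IQR = 5.80 − 4.80 = 1.00.
Upper fence = Q3 + 1.5·IQR = 9.00 + 4.80 = 13.80.
0.6 < 1.00 → outlier.
15.2 > 13.80 → outlier.
20.2 > 13.80 → outlier.
All remaining values lie within [1.00, 13.80].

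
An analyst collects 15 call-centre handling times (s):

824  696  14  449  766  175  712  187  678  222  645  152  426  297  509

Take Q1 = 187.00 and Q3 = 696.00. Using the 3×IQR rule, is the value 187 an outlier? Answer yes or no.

IQR = Q3 − Q1 = 696.00 − 187.00 = 509.00.
Lower fence = Q1 − 3·IQR = 187.00 − 1527.00 = -1340.00.
Upper fence = Q3 + 3·IQR = 696.00 + 1527.00 = 2223.00.
187 lies within [-1340.00, 2223.00].

no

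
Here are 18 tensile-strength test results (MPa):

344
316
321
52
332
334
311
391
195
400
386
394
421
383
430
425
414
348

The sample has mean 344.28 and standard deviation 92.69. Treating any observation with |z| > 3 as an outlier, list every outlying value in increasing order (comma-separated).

Cutoffs at x̄ ± 3s: 344.28 ± 3·92.69 = [66.21, 622.35].
52: z = -3.15, |z| > 3 → outlier.
Every other value lies within [66.21, 622.35].

52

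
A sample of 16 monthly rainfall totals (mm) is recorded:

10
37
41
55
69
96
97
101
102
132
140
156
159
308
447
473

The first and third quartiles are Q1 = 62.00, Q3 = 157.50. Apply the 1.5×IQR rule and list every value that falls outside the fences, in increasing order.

IQR = Q3 − Q1 = 157.50 − 62.00 = 95.50.
Lower fence = Q1 − 1.5·IQR = 62.00 − 143.25 = -81.25.
Upper fence = Q3 + 1.5·IQR = 157.50 + 143.25 = 300.75.
308 > 300.75 → outlier.
447 > 300.75 → outlier.
473 > 300.75 → outlier.
All remaining values lie within [-81.25, 300.75].

308, 447, 473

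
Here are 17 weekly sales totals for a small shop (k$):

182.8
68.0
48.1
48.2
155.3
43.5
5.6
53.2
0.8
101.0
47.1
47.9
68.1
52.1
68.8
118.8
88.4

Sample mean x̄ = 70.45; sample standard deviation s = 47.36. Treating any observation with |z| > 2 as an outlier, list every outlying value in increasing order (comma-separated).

Cutoffs at x̄ ± 2s: 70.45 ± 2·47.36 = [-24.27, 165.17].
182.8: z = 2.37, |z| > 2 → outlier.
Every other value lies within [-24.27, 165.17].

182.8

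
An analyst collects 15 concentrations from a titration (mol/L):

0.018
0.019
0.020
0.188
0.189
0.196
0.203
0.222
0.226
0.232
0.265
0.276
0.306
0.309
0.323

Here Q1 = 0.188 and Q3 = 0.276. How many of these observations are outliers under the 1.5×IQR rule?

3

IQR = 0.088; fences at 0.188 − 0.132 = 0.056 and 0.276 + 0.132 = 0.408.
Outside the cutoffs: 0.018, 0.019, 0.020.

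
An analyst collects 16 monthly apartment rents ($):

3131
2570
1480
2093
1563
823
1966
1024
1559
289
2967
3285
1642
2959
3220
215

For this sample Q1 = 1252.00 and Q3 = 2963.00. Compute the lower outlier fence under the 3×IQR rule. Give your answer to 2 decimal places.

IQR = Q3 − Q1 = 2963.00 − 1252.00 = 1711.00.
Lower fence = Q1 − 3·IQR = 1252.00 − 5133.00 = -3881.00.
Upper fence = Q3 + 3·IQR = 2963.00 + 5133.00 = 8096.00.

-3881.00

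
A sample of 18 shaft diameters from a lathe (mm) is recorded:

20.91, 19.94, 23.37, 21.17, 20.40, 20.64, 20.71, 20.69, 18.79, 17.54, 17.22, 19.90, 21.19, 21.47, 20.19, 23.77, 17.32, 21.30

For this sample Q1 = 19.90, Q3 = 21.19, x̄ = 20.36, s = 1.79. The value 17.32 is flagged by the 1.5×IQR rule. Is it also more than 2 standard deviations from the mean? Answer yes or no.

z = (17.32 − 20.36) / 1.79 = -1.70.
|z| = 1.70 ≤ 2.

no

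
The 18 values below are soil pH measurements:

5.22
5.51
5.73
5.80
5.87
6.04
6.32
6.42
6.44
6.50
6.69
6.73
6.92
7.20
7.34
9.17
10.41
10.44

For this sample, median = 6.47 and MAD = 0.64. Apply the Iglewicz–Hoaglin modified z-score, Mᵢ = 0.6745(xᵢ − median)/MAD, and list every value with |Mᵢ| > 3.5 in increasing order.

|Mᵢ| > 3.5 ⇔ |xᵢ − 6.47| > 3.5·0.64/0.6745 = 3.32.
So outliers lie outside [3.15, 9.79].
10.41: M = 4.15 → outlier.
10.44: M = 4.18 → outlier.

10.41, 10.44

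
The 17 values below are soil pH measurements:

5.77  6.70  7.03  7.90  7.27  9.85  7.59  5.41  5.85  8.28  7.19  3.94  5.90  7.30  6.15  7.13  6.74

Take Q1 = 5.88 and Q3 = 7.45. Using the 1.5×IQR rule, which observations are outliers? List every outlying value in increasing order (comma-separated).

IQR = Q3 − Q1 = 7.45 − 5.88 = 1.57.
Lower fence = Q1 − 1.5·IQR = 5.88 − 2.355 = 3.525.
Upper fence = Q3 + 1.5·IQR = 7.45 + 2.355 = 9.805.
9.85 > 9.805 → outlier.
All remaining values lie within [3.525, 9.805].

9.85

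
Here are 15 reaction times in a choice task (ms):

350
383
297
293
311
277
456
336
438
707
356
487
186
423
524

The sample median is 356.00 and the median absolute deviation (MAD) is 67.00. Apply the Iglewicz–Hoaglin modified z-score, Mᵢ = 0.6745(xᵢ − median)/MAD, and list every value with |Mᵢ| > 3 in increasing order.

|Mᵢ| > 3 ⇔ |xᵢ − 356.00| > 3·67.00/0.6745 = 298.00.
So outliers lie outside [58.00, 654.00].
707: M = 3.53 → outlier.

707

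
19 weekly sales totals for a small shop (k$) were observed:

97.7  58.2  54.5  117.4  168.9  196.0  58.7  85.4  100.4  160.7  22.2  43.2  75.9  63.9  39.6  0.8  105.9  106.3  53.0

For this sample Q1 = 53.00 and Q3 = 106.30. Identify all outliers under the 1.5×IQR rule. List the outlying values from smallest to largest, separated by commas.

IQR = Q3 − Q1 = 106.30 − 53.00 = 53.30.
Lower fence = Q1 − 1.5·IQR = 53.00 − 79.95 = -26.95.
Upper fence = Q3 + 1.5·IQR = 106.30 + 79.95 = 186.25.
196.0 > 186.25 → outlier.
All remaining values lie within [-26.95, 186.25].

196.0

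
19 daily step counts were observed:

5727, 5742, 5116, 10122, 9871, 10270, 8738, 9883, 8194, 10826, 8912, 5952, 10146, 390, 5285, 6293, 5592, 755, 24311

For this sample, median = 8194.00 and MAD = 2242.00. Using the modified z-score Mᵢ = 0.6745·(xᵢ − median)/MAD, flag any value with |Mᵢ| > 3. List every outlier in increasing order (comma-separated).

|Mᵢ| > 3 ⇔ |xᵢ − 8194.00| > 3·2242.00/0.6745 = 9971.83.
So outliers lie outside [-1777.83, 18165.83].
24311: M = 4.85 → outlier.

24311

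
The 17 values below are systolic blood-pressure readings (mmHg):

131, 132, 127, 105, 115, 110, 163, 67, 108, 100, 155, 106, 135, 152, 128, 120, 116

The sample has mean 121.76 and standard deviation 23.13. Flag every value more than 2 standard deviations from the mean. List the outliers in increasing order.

Cutoffs at x̄ ± 2s: 121.76 ± 2·23.13 = [75.50, 168.02].
67: z = -2.37, |z| > 2 → outlier.
Every other value lies within [75.50, 168.02].

67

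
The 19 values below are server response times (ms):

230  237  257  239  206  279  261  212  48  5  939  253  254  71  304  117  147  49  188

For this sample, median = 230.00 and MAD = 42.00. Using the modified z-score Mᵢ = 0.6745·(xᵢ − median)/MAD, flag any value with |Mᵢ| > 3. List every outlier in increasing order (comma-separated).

|Mᵢ| > 3 ⇔ |xᵢ − 230.00| > 3·42.00/0.6745 = 186.81.
So outliers lie outside [43.19, 416.81].
5: M = -3.61 → outlier.
939: M = 11.39 → outlier.

5, 939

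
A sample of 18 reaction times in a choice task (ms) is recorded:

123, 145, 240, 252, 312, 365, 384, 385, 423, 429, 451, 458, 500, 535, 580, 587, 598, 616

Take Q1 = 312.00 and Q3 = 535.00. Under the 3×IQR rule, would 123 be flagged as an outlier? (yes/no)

no

IQR = Q3 − Q1 = 535.00 − 312.00 = 223.00.
Lower fence = Q1 − 3·IQR = 312.00 − 669.00 = -357.00.
Upper fence = Q3 + 3·IQR = 535.00 + 669.00 = 1204.00.
123 lies within [-357.00, 1204.00].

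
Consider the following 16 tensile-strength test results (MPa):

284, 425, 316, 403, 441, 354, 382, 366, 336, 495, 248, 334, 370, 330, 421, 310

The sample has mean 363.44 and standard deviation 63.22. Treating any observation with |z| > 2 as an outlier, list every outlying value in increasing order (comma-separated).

495

Cutoffs at x̄ ± 2s: 363.44 ± 2·63.22 = [237.00, 489.88].
495: z = 2.08, |z| > 2 → outlier.
Every other value lies within [237.00, 489.88].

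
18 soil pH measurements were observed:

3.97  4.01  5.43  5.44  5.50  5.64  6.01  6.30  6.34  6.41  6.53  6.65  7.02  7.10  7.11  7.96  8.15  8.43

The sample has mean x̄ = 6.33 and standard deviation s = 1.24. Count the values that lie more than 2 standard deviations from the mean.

Cutoffs: x̄ ± 2s = [3.85, 8.81].
Every value lies within the cutoffs.

0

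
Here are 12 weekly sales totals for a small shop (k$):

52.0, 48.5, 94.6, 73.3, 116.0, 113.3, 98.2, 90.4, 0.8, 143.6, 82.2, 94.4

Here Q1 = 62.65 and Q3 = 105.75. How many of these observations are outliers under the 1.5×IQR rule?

IQR = 43.10; fences at 62.65 − 64.65 = -2.00 and 105.75 + 64.65 = 170.40.
Every value lies within the cutoffs.

0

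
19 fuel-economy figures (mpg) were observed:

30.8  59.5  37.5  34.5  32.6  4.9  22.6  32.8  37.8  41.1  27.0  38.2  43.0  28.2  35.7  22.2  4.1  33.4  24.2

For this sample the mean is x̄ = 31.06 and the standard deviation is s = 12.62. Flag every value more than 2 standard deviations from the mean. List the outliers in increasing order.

Cutoffs at x̄ ± 2s: 31.06 ± 2·12.62 = [5.82, 56.30].
4.1: z = -2.14, |z| > 2 → outlier.
4.9: z = -2.07, |z| > 2 → outlier.
59.5: z = 2.25, |z| > 2 → outlier.
Every other value lies within [5.82, 56.30].

4.1, 4.9, 59.5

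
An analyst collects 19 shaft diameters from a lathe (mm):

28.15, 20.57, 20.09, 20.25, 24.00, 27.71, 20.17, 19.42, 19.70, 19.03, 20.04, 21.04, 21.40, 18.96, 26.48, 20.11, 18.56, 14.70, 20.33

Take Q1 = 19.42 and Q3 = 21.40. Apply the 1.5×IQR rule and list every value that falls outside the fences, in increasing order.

IQR = Q3 − Q1 = 21.40 − 19.42 = 1.98.
Lower fence = Q1 − 1.5·IQR = 19.42 − 2.97 = 16.45.
Upper fence = Q3 + 1.5·IQR = 21.40 + 2.97 = 24.37.
14.70 < 16.45 → outlier.
26.48 > 24.37 → outlier.
27.71 > 24.37 → outlier.
28.15 > 24.37 → outlier.
All remaining values lie within [16.45, 24.37].

14.70, 26.48, 27.71, 28.15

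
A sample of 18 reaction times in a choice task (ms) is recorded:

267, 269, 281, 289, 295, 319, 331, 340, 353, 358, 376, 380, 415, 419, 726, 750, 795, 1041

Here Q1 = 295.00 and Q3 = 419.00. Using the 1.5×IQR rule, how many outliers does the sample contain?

IQR = 124.00; fences at 295.00 − 186.00 = 109.00 and 419.00 + 186.00 = 605.00.
Outside the cutoffs: 726, 750, 795, 1041.

4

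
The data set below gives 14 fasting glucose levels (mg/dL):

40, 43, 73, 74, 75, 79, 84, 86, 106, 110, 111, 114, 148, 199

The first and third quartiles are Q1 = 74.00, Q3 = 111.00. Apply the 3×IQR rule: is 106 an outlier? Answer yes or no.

no

IQR = Q3 − Q1 = 111.00 − 74.00 = 37.00.
Lower fence = Q1 − 3·IQR = 74.00 − 111.00 = -37.00.
Upper fence = Q3 + 3·IQR = 111.00 + 111.00 = 222.00.
106 lies within [-37.00, 222.00].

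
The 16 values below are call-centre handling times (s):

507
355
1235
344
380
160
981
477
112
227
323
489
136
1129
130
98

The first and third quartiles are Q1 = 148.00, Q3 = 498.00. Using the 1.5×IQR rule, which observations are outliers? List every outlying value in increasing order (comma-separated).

IQR = Q3 − Q1 = 498.00 − 148.00 = 350.00.
Lower fence = Q1 − 1.5·IQR = 148.00 − 525.00 = -377.00.
Upper fence = Q3 + 1.5·IQR = 498.00 + 525.00 = 1023.00.
1129 > 1023.00 → outlier.
1235 > 1023.00 → outlier.
All remaining values lie within [-377.00, 1023.00].

1129, 1235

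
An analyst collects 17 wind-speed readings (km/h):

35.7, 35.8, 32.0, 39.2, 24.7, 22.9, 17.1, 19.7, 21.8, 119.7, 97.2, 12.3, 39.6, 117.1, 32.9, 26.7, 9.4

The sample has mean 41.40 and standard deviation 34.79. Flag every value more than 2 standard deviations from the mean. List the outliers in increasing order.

Cutoffs at x̄ ± 2s: 41.40 ± 2·34.79 = [-28.18, 110.98].
117.1: z = 2.18, |z| > 2 → outlier.
119.7: z = 2.25, |z| > 2 → outlier.
Every other value lies within [-28.18, 110.98].

117.1, 119.7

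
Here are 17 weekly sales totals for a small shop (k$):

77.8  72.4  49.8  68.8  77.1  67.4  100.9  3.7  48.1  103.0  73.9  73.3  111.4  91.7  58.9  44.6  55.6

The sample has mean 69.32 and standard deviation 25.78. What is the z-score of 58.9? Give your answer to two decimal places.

-0.40

z = (58.9 − 69.32) / 25.78 = -0.40.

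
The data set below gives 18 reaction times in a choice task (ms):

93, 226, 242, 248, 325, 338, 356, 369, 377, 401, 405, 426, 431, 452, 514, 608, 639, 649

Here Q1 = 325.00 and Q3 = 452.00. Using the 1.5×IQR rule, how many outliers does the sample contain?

IQR = 127.00; fences at 325.00 − 190.50 = 134.50 and 452.00 + 190.50 = 642.50.
Outside the cutoffs: 93, 649.

2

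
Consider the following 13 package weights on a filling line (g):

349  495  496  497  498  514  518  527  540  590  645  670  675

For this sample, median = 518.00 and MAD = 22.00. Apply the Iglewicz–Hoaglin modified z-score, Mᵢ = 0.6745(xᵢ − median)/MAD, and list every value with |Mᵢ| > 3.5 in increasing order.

349, 645, 670, 675

|Mᵢ| > 3.5 ⇔ |xᵢ − 518.00| > 3.5·22.00/0.6745 = 114.16.
So outliers lie outside [403.84, 632.16].
349: M = -5.18 → outlier.
645: M = 3.89 → outlier.
670: M = 4.66 → outlier.
675: M = 4.81 → outlier.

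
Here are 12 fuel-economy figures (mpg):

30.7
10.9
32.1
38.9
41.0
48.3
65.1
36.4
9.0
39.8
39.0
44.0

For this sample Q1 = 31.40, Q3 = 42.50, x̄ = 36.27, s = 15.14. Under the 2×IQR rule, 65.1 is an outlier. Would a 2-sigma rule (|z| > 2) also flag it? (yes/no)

z = (65.1 − 36.27) / 15.14 = 1.90.
|z| = 1.90 ≤ 2.

no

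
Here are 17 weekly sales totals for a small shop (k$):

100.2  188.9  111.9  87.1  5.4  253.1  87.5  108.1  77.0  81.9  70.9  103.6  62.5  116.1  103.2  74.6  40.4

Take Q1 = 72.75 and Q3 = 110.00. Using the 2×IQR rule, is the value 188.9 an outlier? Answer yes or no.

yes

IQR = Q3 − Q1 = 110.00 − 72.75 = 37.25.
Lower fence = Q1 − 2·IQR = 72.75 − 74.50 = -1.75.
Upper fence = Q3 + 2·IQR = 110.00 + 74.50 = 184.50.
188.9 lies above the upper fence.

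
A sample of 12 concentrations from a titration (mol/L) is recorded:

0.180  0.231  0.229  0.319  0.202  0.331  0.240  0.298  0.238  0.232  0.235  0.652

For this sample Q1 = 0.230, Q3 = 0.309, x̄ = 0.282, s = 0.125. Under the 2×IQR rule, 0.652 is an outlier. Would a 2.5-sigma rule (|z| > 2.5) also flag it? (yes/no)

z = (0.652 − 0.282) / 0.125 = 2.96.
|z| = 2.96 > 2.5.

yes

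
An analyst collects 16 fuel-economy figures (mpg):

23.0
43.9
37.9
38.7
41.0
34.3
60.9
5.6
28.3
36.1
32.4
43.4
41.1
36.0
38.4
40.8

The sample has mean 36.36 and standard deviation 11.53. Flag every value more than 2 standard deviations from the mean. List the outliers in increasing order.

Cutoffs at x̄ ± 2s: 36.36 ± 2·11.53 = [13.30, 59.42].
5.6: z = -2.67, |z| > 2 → outlier.
60.9: z = 2.13, |z| > 2 → outlier.
Every other value lies within [13.30, 59.42].

5.6, 60.9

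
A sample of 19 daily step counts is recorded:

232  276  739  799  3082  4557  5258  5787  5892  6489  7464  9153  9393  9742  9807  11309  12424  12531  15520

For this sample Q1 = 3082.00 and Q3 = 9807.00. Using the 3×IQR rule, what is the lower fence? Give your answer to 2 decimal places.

IQR = Q3 − Q1 = 9807.00 − 3082.00 = 6725.00.
Lower fence = Q1 − 3·IQR = 3082.00 − 20175.00 = -17093.00.
Upper fence = Q3 + 3·IQR = 9807.00 + 20175.00 = 29982.00.

-17093.00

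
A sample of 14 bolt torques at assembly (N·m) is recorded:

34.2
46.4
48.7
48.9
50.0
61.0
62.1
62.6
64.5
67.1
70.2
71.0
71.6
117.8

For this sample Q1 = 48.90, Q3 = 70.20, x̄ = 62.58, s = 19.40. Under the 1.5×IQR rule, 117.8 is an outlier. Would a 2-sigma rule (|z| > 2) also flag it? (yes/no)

z = (117.8 − 62.58) / 19.40 = 2.85.
|z| = 2.85 > 2.

yes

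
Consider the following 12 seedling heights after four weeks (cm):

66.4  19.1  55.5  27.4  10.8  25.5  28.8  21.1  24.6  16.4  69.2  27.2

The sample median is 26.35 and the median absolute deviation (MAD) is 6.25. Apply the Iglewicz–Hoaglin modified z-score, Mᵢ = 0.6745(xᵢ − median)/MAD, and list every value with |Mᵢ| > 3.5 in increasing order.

|Mᵢ| > 3.5 ⇔ |xᵢ − 26.35| > 3.5·6.25/0.6745 = 32.43.
So outliers lie outside [-6.08, 58.78].
66.4: M = 4.32 → outlier.
69.2: M = 4.62 → outlier.

66.4, 69.2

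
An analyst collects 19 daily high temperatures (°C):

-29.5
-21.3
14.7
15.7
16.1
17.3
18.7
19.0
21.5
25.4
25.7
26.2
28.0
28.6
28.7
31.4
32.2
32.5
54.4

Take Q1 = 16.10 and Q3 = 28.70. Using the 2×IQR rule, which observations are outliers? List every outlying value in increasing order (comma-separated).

IQR = Q3 − Q1 = 28.70 − 16.10 = 12.60.
Lower fence = Q1 − 2·IQR = 16.10 − 25.20 = -9.10.
Upper fence = Q3 + 2·IQR = 28.70 + 25.20 = 53.90.
-29.5 < -9.10 → outlier.
-21.3 < -9.10 → outlier.
54.4 > 53.90 → outlier.
All remaining values lie within [-9.10, 53.90].

-29.5, -21.3, 54.4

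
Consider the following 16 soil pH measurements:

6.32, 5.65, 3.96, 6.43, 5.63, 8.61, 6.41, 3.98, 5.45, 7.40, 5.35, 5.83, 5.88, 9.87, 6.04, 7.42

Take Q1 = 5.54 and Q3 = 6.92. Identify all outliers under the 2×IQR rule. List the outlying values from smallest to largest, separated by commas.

9.87

IQR = Q3 − Q1 = 6.92 − 5.54 = 1.38.
Lower fence = Q1 − 2·IQR = 5.54 − 2.76 = 2.78.
Upper fence = Q3 + 2·IQR = 6.92 + 2.76 = 9.68.
9.87 > 9.68 → outlier.
All remaining values lie within [2.78, 9.68].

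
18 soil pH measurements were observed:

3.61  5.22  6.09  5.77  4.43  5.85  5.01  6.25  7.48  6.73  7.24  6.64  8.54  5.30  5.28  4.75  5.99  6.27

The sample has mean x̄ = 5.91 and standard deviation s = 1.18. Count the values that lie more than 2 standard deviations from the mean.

Cutoffs: x̄ ± 2s = [3.55, 8.27].
Outside the cutoffs: 8.54.

1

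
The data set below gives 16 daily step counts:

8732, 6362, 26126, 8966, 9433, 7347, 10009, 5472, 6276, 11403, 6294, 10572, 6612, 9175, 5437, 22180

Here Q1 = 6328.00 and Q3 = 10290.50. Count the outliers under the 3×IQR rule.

2

IQR = 3962.50; fences at 6328.00 − 11887.50 = -5559.50 and 10290.50 + 11887.50 = 22178.00.
Outside the cutoffs: 22180, 26126.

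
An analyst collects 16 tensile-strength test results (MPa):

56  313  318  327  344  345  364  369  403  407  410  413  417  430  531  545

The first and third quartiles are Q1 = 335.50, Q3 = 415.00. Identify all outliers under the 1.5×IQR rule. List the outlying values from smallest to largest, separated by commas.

IQR = Q3 − Q1 = 415.00 − 335.50 = 79.50.
Lower fence = Q1 − 1.5·IQR = 335.50 − 119.25 = 216.25.
Upper fence = Q3 + 1.5·IQR = 415.00 + 119.25 = 534.25.
56 < 216.25 → outlier.
545 > 534.25 → outlier.
All remaining values lie within [216.25, 534.25].

56, 545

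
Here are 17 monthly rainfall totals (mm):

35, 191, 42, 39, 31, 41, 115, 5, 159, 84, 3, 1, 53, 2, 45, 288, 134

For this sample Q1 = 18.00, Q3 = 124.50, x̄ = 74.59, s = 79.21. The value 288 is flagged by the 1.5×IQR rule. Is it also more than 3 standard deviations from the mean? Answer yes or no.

z = (288 − 74.59) / 79.21 = 2.69.
|z| = 2.69 ≤ 3.

no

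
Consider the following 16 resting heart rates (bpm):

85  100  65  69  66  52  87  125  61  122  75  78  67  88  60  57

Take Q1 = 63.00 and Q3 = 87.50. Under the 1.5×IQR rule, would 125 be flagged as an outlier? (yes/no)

IQR = Q3 − Q1 = 87.50 − 63.00 = 24.50.
Lower fence = Q1 − 1.5·IQR = 63.00 − 36.75 = 26.25.
Upper fence = Q3 + 1.5·IQR = 87.50 + 36.75 = 124.25.
125 lies above the upper fence.

yes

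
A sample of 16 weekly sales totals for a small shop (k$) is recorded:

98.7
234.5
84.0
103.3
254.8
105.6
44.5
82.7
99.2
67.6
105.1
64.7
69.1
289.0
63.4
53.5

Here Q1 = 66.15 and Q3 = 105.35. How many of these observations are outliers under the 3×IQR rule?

IQR = 39.20; fences at 66.15 − 117.60 = -51.45 and 105.35 + 117.60 = 222.95.
Outside the cutoffs: 234.5, 254.8, 289.0.

3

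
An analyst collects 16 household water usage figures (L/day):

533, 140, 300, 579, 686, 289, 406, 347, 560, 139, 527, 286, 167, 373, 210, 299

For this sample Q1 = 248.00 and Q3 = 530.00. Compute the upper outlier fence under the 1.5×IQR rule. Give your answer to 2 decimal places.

953.00

IQR = Q3 − Q1 = 530.00 − 248.00 = 282.00.
Lower fence = Q1 − 1.5·IQR = 248.00 − 423.00 = -175.00.
Upper fence = Q3 + 1.5·IQR = 530.00 + 423.00 = 953.00.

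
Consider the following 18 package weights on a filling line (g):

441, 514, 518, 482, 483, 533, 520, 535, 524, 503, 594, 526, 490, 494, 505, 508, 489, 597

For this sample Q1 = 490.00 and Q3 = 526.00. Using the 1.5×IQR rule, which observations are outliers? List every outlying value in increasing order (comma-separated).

IQR = Q3 − Q1 = 526.00 − 490.00 = 36.00.
Lower fence = Q1 − 1.5·IQR = 490.00 − 54.00 = 436.00.
Upper fence = Q3 + 1.5·IQR = 526.00 + 54.00 = 580.00.
594 > 580.00 → outlier.
597 > 580.00 → outlier.
All remaining values lie within [436.00, 580.00].

594, 597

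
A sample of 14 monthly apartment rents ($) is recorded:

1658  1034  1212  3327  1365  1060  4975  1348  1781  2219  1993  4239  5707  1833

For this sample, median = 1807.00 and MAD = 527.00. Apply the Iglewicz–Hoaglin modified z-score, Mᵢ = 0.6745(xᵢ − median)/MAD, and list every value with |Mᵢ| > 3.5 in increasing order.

4975, 5707

|Mᵢ| > 3.5 ⇔ |xᵢ − 1807.00| > 3.5·527.00/0.6745 = 2734.62.
So outliers lie outside [-927.62, 4541.62].
4975: M = 4.05 → outlier.
5707: M = 4.99 → outlier.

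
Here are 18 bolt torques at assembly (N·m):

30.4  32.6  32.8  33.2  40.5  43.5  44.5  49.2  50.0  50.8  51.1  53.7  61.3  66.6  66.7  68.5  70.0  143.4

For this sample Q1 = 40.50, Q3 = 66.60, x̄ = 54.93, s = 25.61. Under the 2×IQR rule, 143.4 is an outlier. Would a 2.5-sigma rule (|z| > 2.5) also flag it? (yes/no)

z = (143.4 − 54.93) / 25.61 = 3.45.
|z| = 3.45 > 2.5.

yes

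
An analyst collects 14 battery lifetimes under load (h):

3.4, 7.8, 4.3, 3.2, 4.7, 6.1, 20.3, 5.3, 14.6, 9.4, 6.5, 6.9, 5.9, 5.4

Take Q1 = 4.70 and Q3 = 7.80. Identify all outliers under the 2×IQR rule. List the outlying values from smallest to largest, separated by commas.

14.6, 20.3

IQR = Q3 − Q1 = 7.80 − 4.70 = 3.10.
Lower fence = Q1 − 2·IQR = 4.70 − 6.20 = -1.50.
Upper fence = Q3 + 2·IQR = 7.80 + 6.20 = 14.00.
14.6 > 14.00 → outlier.
20.3 > 14.00 → outlier.
All remaining values lie within [-1.50, 14.00].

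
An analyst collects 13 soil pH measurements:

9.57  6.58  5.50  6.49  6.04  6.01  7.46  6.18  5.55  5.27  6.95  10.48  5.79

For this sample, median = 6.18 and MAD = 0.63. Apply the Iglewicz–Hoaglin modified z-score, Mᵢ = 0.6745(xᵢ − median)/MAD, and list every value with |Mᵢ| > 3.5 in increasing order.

|Mᵢ| > 3.5 ⇔ |xᵢ − 6.18| > 3.5·0.63/0.6745 = 3.27.
So outliers lie outside [2.91, 9.45].
9.57: M = 3.63 → outlier.
10.48: M = 4.60 → outlier.

9.57, 10.48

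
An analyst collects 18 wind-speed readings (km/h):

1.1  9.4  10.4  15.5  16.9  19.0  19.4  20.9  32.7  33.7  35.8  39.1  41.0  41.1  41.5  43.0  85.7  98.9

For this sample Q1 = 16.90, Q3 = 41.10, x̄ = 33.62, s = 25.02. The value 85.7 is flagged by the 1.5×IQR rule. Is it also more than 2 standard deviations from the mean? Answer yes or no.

yes

z = (85.7 − 33.62) / 25.02 = 2.08.
|z| = 2.08 > 2.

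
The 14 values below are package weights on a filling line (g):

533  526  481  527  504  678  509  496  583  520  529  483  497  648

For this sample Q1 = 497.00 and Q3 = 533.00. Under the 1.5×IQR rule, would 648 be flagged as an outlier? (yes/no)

yes

IQR = Q3 − Q1 = 533.00 − 497.00 = 36.00.
Lower fence = Q1 − 1.5·IQR = 497.00 − 54.00 = 443.00.
Upper fence = Q3 + 1.5·IQR = 533.00 + 54.00 = 587.00.
648 lies above the upper fence.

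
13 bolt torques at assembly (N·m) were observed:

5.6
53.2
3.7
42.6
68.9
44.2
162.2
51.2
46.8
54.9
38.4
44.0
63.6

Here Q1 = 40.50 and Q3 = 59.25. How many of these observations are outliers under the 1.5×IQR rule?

IQR = 18.75; fences at 40.50 − 28.125 = 12.375 and 59.25 + 28.125 = 87.375.
Outside the cutoffs: 3.7, 5.6, 162.2.

3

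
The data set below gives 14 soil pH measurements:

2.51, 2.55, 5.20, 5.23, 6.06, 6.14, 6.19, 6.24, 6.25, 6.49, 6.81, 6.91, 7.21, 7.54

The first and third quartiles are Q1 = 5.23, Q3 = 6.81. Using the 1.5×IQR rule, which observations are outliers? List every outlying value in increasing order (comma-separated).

IQR = Q3 − Q1 = 6.81 − 5.23 = 1.58.
Lower fence = Q1 − 1.5·IQR = 5.23 − 2.37 = 2.86.
Upper fence = Q3 + 1.5·IQR = 6.81 + 2.37 = 9.18.
2.51 < 2.86 → outlier.
2.55 < 2.86 → outlier.
All remaining values lie within [2.86, 9.18].

2.51, 2.55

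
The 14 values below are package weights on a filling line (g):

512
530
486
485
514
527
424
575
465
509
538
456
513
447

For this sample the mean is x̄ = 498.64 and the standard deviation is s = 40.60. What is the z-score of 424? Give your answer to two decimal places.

-1.84

z = (424 − 498.64) / 40.60 = -1.84.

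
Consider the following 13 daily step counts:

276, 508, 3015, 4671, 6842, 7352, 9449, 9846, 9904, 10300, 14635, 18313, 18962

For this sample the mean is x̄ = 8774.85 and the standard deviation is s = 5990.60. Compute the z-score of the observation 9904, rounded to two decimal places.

z = (9904 − 8774.85) / 5990.60 = 0.19.

0.19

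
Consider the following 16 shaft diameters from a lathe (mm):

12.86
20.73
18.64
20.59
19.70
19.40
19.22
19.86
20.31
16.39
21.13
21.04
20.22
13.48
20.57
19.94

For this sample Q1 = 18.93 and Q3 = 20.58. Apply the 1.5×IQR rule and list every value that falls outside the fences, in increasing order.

12.86, 13.48, 16.39

IQR = Q3 − Q1 = 20.58 − 18.93 = 1.65.
Lower fence = Q1 − 1.5·IQR = 18.93 − 2.475 = 16.455.
Upper fence = Q3 + 1.5·IQR = 20.58 + 2.475 = 23.055.
12.86 < 16.455 → outlier.
13.48 < 16.455 → outlier.
16.39 < 16.455 → outlier.
All remaining values lie within [16.455, 23.055].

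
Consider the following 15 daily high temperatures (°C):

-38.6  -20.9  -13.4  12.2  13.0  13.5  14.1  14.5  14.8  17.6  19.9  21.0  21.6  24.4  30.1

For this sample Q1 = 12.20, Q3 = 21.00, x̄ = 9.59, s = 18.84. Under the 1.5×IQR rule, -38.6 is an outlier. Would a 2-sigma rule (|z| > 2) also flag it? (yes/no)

yes

z = (-38.6 − 9.59) / 18.84 = -2.56.
|z| = 2.56 > 2.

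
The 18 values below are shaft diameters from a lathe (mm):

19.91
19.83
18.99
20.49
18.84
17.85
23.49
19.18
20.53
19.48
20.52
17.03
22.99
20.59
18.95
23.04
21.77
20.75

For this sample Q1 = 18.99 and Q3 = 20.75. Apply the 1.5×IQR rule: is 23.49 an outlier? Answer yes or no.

IQR = Q3 − Q1 = 20.75 − 18.99 = 1.76.
Lower fence = Q1 − 1.5·IQR = 18.99 − 2.64 = 16.35.
Upper fence = Q3 + 1.5·IQR = 20.75 + 2.64 = 23.39.
23.49 lies above the upper fence.

yes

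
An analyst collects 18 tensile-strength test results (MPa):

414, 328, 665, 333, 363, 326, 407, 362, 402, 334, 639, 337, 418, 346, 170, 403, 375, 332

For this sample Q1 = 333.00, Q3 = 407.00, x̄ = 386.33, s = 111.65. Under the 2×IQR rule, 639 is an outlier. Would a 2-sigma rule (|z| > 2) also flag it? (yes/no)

yes

z = (639 − 386.33) / 111.65 = 2.26.
|z| = 2.26 > 2.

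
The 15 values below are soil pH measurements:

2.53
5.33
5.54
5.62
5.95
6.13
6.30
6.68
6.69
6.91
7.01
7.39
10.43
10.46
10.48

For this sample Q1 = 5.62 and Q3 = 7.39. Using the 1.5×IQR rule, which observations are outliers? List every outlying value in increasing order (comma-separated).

2.53, 10.43, 10.46, 10.48

IQR = Q3 − Q1 = 7.39 − 5.62 = 1.77.
Lower fence = Q1 − 1.5·IQR = 5.62 − 2.655 = 2.965.
Upper fence = Q3 + 1.5·IQR = 7.39 + 2.655 = 10.045.
2.53 < 2.965 → outlier.
10.43 > 10.045 → outlier.
10.46 > 10.045 → outlier.
10.48 > 10.045 → outlier.
All remaining values lie within [2.965, 10.045].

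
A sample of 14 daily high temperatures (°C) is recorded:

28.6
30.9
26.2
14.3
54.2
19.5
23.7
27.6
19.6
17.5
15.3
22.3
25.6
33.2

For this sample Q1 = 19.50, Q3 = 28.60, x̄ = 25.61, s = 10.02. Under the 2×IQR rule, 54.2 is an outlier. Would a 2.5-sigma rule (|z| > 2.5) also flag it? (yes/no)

yes

z = (54.2 − 25.61) / 10.02 = 2.85.
|z| = 2.85 > 2.5.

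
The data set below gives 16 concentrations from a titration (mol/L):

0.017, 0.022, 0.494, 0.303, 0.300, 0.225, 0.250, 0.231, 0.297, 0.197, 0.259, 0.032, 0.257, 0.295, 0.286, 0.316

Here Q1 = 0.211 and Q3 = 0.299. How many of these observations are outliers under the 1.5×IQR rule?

4

IQR = 0.088; fences at 0.211 − 0.132 = 0.079 and 0.299 + 0.132 = 0.431.
Outside the cutoffs: 0.017, 0.022, 0.032, 0.494.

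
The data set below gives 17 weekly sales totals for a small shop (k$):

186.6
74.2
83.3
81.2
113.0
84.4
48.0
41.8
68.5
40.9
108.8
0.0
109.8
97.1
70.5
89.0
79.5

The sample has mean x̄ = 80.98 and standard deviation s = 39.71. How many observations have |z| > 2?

Cutoffs: x̄ ± 2s = [1.56, 160.40].
Outside the cutoffs: 0.0, 186.6.

2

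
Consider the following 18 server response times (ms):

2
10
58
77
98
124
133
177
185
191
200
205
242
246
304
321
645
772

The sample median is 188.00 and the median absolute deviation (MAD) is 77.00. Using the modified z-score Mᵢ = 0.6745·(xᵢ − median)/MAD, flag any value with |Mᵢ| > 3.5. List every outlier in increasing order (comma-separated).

645, 772

|Mᵢ| > 3.5 ⇔ |xᵢ − 188.00| > 3.5·77.00/0.6745 = 399.56.
So outliers lie outside [-211.56, 587.56].
645: M = 4.00 → outlier.
772: M = 5.12 → outlier.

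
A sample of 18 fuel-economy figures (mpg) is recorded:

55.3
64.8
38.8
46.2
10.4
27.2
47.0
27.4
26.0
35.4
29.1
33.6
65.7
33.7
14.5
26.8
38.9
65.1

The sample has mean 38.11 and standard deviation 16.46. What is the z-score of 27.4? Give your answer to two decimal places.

-0.65

z = (27.4 − 38.11) / 16.46 = -0.65.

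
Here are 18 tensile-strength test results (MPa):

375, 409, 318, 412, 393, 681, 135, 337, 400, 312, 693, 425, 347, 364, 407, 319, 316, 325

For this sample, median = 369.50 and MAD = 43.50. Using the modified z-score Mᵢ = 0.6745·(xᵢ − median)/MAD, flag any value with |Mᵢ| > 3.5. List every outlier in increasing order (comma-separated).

135, 681, 693

|Mᵢ| > 3.5 ⇔ |xᵢ − 369.50| > 3.5·43.50/0.6745 = 225.72.
So outliers lie outside [143.78, 595.22].
135: M = -3.64 → outlier.
681: M = 4.83 → outlier.
693: M = 5.02 → outlier.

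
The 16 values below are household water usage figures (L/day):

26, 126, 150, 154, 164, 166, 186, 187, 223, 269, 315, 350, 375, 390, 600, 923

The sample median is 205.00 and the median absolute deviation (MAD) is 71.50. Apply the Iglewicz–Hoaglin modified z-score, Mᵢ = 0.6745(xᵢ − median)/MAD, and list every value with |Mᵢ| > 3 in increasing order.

|Mᵢ| > 3 ⇔ |xᵢ − 205.00| > 3·71.50/0.6745 = 318.01.
So outliers lie outside [-113.01, 523.01].
600: M = 3.73 → outlier.
923: M = 6.77 → outlier.

600, 923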